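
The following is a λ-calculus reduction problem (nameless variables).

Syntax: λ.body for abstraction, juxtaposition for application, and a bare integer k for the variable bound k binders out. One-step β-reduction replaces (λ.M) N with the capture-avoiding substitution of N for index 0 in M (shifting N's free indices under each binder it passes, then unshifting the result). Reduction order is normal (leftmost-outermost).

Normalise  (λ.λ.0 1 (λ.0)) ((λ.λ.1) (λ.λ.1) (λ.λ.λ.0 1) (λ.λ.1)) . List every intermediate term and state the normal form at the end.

  start: (λ.λ.0 1 (λ.0)) ((λ.λ.1) (λ.λ.1) (λ.λ.λ.0 1) (λ.λ.1))
  step 1: λ.0 ((λ.λ.1) (λ.λ.1) (λ.λ.λ.0 1) (λ.λ.1)) (λ.0)
  step 2: λ.0 ((λ.λ.λ.1) (λ.λ.λ.0 1) (λ.λ.1)) (λ.0)
  step 3: λ.0 ((λ.λ.1) (λ.λ.1)) (λ.0)
  step 4: λ.0 (λ.λ.λ.1) (λ.0)

Answer: normal form = λ.0 (λ.λ.λ.1) (λ.0)  (in 4 steps)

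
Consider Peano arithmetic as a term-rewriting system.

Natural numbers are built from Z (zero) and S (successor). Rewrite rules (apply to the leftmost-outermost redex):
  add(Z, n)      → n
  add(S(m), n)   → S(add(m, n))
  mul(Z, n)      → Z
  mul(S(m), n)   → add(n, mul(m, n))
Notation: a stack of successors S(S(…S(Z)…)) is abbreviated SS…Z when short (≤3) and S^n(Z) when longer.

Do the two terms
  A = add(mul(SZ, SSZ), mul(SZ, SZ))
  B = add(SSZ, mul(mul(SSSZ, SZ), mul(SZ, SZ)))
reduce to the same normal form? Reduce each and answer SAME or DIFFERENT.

Term A:
  start: add(mul(SZ, SSZ), mul(SZ, SZ))
  [1] add(add(SSZ, mul(Z, SSZ)), mul(SZ, SZ))
  [2] add(S(add(SZ, mul(Z, SSZ))), mul(SZ, SZ))
  [3] S(add(add(SZ, mul(Z, SSZ)), mul(SZ, SZ)))
  [4] S(add(S(add(Z, mul(Z, SSZ))), mul(SZ, SZ)))
  [5] S(S(add(add(Z, mul(Z, SSZ)), mul(SZ, SZ))))
  [6] S(S(add(mul(Z, SSZ), mul(SZ, SZ))))
  [7] S(S(add(Z, mul(SZ, SZ))))
  [8] S(S(mul(SZ, SZ)))
  [9] S(S(add(SZ, mul(Z, SZ))))
  [10] S(S(S(add(Z, mul(Z, SZ)))))
  [11] S(S(S(mul(Z, SZ))))
  [12] SSSZ

Term B:
  start: add(SSZ, mul(mul(SSSZ, SZ), mul(SZ, SZ)))
  [1] S(add(SZ, mul(mul(SSSZ, SZ), mul(SZ, SZ))))
  [2] S(S(add(Z, mul(mul(SSSZ, SZ), mul(SZ, SZ)))))
  [3] S(S(mul(mul(SSSZ, SZ), mul(SZ, SZ))))
  [4] S(S(mul(add(SZ, mul(SSZ, SZ)), mul(SZ, SZ))))
  [5] S(S(mul(S(add(Z, mul(SSZ, SZ))), mul(SZ, SZ))))
  [6] S(S(add(mul(SZ, SZ), mul(add(Z, mul(SSZ, SZ)), mul(SZ, SZ)))))
  [7] S(S(add(add(SZ, mul(Z, SZ)), mul(add(Z, mul(SSZ, SZ)), mul(SZ, SZ)))))
  [8] S(S(add(S(add(Z, mul(Z, SZ))), mul(add(Z, mul(SSZ, SZ)), mul(SZ, SZ)))))
  [9] S(S(S(add(add(Z, mul(Z, SZ)), mul(add(Z, mul(SSZ, SZ)), mul(SZ, SZ))))))
  [10] S(S(S(add(mul(Z, SZ), mul(add(Z, mul(SSZ, SZ)), mul(SZ, SZ))))))
  [11] S(S(S(add(Z, mul(add(Z, mul(SSZ, SZ)), mul(SZ, SZ))))))
  [12] S(S(S(mul(add(Z, mul(SSZ, SZ)), mul(SZ, SZ)))))
  [13] S(S(S(mul(mul(SSZ, SZ), mul(SZ, SZ)))))
  [14] S(S(S(mul(add(SZ, mul(SZ, SZ)), mul(SZ, SZ)))))
  [15] S(S(S(mul(S(add(Z, mul(SZ, SZ))), mul(SZ, SZ)))))
  [16] S(S(S(add(mul(SZ, SZ), mul(add(Z, mul(SZ, SZ)), mul(SZ, SZ))))))
  [17] S(S(S(add(add(SZ, mul(Z, SZ)), mul(add(Z, mul(SZ, SZ)), mul(SZ, SZ))))))
  [18] S(S(S(add(S(add(Z, mul(Z, SZ))), mul(add(Z, mul(SZ, SZ)), mul(SZ, SZ))))))
  [19] S(S(S(S(add(add(Z, mul(Z, SZ)), mul(add(Z, mul(SZ, SZ)), mul(SZ, SZ)))))))
  [20] S(S(S(S(add(mul(Z, SZ), mul(add(Z, mul(SZ, SZ)), mul(SZ, SZ)))))))
  [21] S(S(S(S(add(Z, mul(add(Z, mul(SZ, SZ)), mul(SZ, SZ)))))))
  [22] S(S(S(S(mul(add(Z, mul(SZ, SZ)), mul(SZ, SZ))))))
  [23] S(S(S(S(mul(mul(SZ, SZ), mul(SZ, SZ))))))
  [24] S(S(S(S(mul(add(SZ, mul(Z, SZ)), mul(SZ, SZ))))))
  [25] S(S(S(S(mul(S(add(Z, mul(Z, SZ))), mul(SZ, SZ))))))
  [26] S(S(S(S(add(mul(SZ, SZ), mul(add(Z, mul(Z, SZ)), mul(SZ, SZ)))))))
  [27] S(S(S(S(add(add(SZ, mul(Z, SZ)), mul(add(Z, mul(Z, SZ)), mul(SZ, SZ)))))))
  [28] S(S(S(S(add(S(add(Z, mul(Z, SZ))), mul(add(Z, mul(Z, SZ)), mul(SZ, SZ)))))))
  [29] S(S(S(S(S(add(add(Z, mul(Z, SZ)), mul(add(Z, mul(Z, SZ)), mul(SZ, SZ))))))))
  [30] S(S(S(S(S(add(mul(Z, SZ), mul(add(Z, mul(Z, SZ)), mul(SZ, SZ))))))))
  [31] S(S(S(S(S(add(Z, mul(add(Z, mul(Z, SZ)), mul(SZ, SZ))))))))
  [32] S(S(S(S(S(mul(add(Z, mul(Z, SZ)), mul(SZ, SZ)))))))
  [33] S(S(S(S(S(mul(mul(Z, SZ), mul(SZ, SZ)))))))
  [34] S(S(S(S(S(mul(Z, mul(SZ, SZ)))))))
  [35] S^5(Z)

Answer: DIFFERENT — A ⇓ SSSZ, B ⇓ S^5(Z)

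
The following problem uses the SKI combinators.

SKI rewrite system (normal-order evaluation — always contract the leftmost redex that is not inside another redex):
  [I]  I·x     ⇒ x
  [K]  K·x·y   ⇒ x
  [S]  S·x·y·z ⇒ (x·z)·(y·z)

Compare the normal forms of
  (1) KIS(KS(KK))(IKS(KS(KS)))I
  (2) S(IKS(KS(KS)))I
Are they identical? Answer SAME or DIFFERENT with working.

Answer: SAME — A ⇓ SSI, B ⇓ SSI

Reduction:
Term A:
  start: KIS(KS(KK))(IKS(KS(KS)))I
  [1] I(KS(KK))(IKS(KS(KS)))I
  [2] KS(KK)(IKS(KS(KS)))I
  [3] S(IKS(KS(KS)))I
  [4] S(KS(KS(KS)))I
  [5] SSI

Term B:
  start: S(IKS(KS(KS)))I
  [1] S(KS(KS(KS)))I
  [2] SSI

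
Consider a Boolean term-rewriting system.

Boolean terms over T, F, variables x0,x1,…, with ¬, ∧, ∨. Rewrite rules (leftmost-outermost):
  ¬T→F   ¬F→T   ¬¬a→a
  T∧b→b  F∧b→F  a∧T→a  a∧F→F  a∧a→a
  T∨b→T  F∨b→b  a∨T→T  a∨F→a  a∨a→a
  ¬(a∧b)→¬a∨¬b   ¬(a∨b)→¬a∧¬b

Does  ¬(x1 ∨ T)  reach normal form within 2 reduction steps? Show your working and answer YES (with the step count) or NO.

  start: ¬(x1 ∨ T)
  →1  ¬x1 ∧ ¬T
  →2  ¬x1 ∧ F

Answer: NO — after 2 steps the term is ¬x1 ∧ F, not yet normal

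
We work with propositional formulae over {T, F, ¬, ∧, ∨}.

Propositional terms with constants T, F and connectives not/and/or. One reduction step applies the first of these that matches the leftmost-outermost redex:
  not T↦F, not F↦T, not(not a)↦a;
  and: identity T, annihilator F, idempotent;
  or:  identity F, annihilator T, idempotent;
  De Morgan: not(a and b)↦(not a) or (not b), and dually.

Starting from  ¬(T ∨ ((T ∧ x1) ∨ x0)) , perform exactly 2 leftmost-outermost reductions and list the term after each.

  start: ¬(T ∨ ((T ∧ x1) ∨ x0))
  step 1: ¬T ∧ ¬((T ∧ x1) ∨ x0)
  step 2: F ∧ ¬((T ∧ x1) ∨ x0)

Answer: after 2 steps: F ∧ ¬((T ∧ x1) ∨ x0)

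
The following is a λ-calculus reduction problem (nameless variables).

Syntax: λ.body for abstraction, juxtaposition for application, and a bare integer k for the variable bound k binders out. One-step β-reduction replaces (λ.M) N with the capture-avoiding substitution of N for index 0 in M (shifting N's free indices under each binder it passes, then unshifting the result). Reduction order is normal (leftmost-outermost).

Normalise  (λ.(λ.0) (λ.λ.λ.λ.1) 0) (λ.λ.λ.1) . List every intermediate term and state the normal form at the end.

  start: (λ.(λ.0) (λ.λ.λ.λ.1) 0) (λ.λ.λ.1)
  step 1: (λ.0) (λ.λ.λ.λ.1) (λ.λ.λ.1)
  step 2: (λ.λ.λ.λ.1) (λ.λ.λ.1)
  step 3: λ.λ.λ.1

Answer: normal form = λ.λ.λ.1  (in 3 steps)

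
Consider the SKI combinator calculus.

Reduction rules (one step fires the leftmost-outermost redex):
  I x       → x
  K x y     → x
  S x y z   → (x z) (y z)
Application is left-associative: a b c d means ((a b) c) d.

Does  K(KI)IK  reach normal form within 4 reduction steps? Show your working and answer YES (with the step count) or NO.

Answer: YES — reaches normal form I in 2 ≤ 4 steps

Reduction:
  start: K(KI)IK
  step 1: KIK
  step 2: I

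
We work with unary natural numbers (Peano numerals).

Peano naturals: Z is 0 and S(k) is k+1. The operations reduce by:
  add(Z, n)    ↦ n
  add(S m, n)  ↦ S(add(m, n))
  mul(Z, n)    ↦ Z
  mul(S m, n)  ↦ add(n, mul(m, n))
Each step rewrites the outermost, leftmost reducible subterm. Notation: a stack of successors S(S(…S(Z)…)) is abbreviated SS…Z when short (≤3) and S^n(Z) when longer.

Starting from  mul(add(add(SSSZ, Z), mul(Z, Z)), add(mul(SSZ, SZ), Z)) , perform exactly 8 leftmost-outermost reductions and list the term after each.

  start: mul(add(add(SSSZ, Z), mul(Z, Z)), add(mul(SSZ, SZ), Z))
  [1] mul(add(S(add(SSZ, Z)), mul(Z, Z)), add(mul(SSZ, SZ), Z))
  [2] mul(S(add(add(SSZ, Z), mul(Z, Z))), add(mul(SSZ, SZ), Z))
  [3] add(add(mul(SSZ, SZ), Z), mul(add(add(SSZ, Z), mul(Z, Z)), add(mul(SSZ, SZ), Z)))
  [4] add(add(add(SZ, mul(SZ, SZ)), Z), mul(add(add(SSZ, Z), mul(Z, Z)), add(mul(SSZ, SZ), Z)))
  [5] add(add(S(add(Z, mul(SZ, SZ))), Z), mul(add(add(SSZ, Z), mul(Z, Z)), add(mul(SSZ, SZ), Z)))
  [6] add(S(add(add(Z, mul(SZ, SZ)), Z)), mul(add(add(SSZ, Z), mul(Z, Z)), add(mul(SSZ, SZ), Z)))
  [7] S(add(add(add(Z, mul(SZ, SZ)), Z), mul(add(add(SSZ, Z), mul(Z, Z)), add(mul(SSZ, SZ), Z))))
  [8] S(add(add(mul(SZ, SZ), Z), mul(add(add(SSZ, Z), mul(Z, Z)), add(mul(SSZ, SZ), Z))))

Answer: after 8 steps: S(add(add(mul(SZ, SZ), Z), mul(add(add(SSZ, Z), mul(Z, Z)), add(mul(SSZ, SZ), Z))))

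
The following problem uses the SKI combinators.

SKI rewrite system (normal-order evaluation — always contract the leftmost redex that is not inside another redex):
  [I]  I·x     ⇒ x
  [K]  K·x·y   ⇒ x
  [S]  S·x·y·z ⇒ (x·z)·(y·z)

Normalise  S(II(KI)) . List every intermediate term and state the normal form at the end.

  start: S(II(KI))
  [1] S(I(KI))
  [2] S(KI)

Answer: normal form = S(KI)  (in 2 steps)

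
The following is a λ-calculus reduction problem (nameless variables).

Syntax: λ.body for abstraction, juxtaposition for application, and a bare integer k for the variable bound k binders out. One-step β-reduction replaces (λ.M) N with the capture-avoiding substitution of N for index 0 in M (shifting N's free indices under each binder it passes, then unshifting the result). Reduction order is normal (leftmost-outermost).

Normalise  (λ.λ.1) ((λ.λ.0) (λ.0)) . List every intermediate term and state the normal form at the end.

  start: (λ.λ.1) ((λ.λ.0) (λ.0))
  step 1: λ.(λ.λ.0) (λ.0)
  step 2: λ.λ.0

Answer: normal form = λ.λ.0  (in 2 steps)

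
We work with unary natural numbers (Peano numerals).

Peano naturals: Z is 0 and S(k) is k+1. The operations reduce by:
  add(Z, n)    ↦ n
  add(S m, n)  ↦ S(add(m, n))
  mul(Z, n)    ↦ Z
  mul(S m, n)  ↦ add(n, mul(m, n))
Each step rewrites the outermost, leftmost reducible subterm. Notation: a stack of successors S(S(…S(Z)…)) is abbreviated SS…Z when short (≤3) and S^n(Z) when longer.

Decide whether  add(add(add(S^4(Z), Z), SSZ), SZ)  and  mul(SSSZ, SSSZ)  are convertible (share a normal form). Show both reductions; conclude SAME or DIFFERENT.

Term A:
  start: add(add(add(S^4(Z), Z), SSZ), SZ)
  [1] add(add(S(add(SSSZ, Z)), SSZ), SZ)
  [2] add(S(add(add(SSSZ, Z), SSZ)), SZ)
  [3] S(add(add(add(SSSZ, Z), SSZ), SZ))
  [4] S(add(add(S(add(SSZ, Z)), SSZ), SZ))
  [5] S(add(S(add(add(SSZ, Z), SSZ)), SZ))
  [6] S(S(add(add(add(SSZ, Z), SSZ), SZ)))
  [7] S(S(add(add(S(add(SZ, Z)), SSZ), SZ)))
  [8] S(S(add(S(add(add(SZ, Z), SSZ)), SZ)))
  [9] S(S(S(add(add(add(SZ, Z), SSZ), SZ))))
  [10] S(S(S(add(add(S(add(Z, Z)), SSZ), SZ))))
  [11] S(S(S(add(S(add(add(Z, Z), SSZ)), SZ))))
  [12] S(S(S(S(add(add(add(Z, Z), SSZ), SZ)))))
  [13] S(S(S(S(add(add(Z, SSZ), SZ)))))
  [14] S(S(S(S(add(SSZ, SZ)))))
  [15] S(S(S(S(S(add(SZ, SZ))))))
  [16] S(S(S(S(S(S(add(Z, SZ)))))))
  [17] S^7(Z)

Term B:
  start: mul(SSSZ, SSSZ)
  [1] add(SSSZ, mul(SSZ, SSSZ))
  [2] S(add(SSZ, mul(SSZ, SSSZ)))
  [3] S(S(add(SZ, mul(SSZ, SSSZ))))
  [4] S(S(S(add(Z, mul(SSZ, SSSZ)))))
  [5] S(S(S(mul(SSZ, SSSZ))))
  [6] S(S(S(add(SSSZ, mul(SZ, SSSZ)))))
  [7] S(S(S(S(add(SSZ, mul(SZ, SSSZ))))))
  [8] S(S(S(S(S(add(SZ, mul(SZ, SSSZ)))))))
  [9] S(S(S(S(S(S(add(Z, mul(SZ, SSSZ))))))))
  [10] S(S(S(S(S(S(mul(SZ, SSSZ)))))))
  [11] S(S(S(S(S(S(add(SSSZ, mul(Z, SSSZ))))))))
  [12] S(S(S(S(S(S(S(add(SSZ, mul(Z, SSSZ)))))))))
  [13] S(S(S(S(S(S(S(S(add(SZ, mul(Z, SSSZ))))))))))
  [14] S(S(S(S(S(S(S(S(S(add(Z, mul(Z, SSSZ)))))))))))
  [15] S(S(S(S(S(S(S(S(S(mul(Z, SSSZ))))))))))
  [16] S^9(Z)

Answer: DIFFERENT — A ⇓ S^7(Z), B ⇓ S^9(Z)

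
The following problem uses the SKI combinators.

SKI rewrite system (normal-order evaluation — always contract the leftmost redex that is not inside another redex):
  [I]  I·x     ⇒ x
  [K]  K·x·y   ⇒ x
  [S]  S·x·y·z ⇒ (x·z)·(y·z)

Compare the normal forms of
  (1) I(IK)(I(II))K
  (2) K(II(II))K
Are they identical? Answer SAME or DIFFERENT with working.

Answer: SAME — A ⇓ I, B ⇓ I

Reduction:
Term A:
  start: I(IK)(I(II))K
  [1] IK(I(II))K
  [2] K(I(II))K
  [3] I(II)
  [4] II
  [5] I

Term B:
  start: K(II(II))K
  [1] II(II)
  [2] I(II)
  [3] II
  [4] I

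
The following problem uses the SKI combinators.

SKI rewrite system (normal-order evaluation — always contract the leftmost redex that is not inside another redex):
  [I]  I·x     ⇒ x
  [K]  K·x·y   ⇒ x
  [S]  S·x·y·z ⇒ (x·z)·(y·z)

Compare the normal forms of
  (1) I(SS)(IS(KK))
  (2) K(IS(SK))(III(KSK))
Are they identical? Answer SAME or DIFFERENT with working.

Answer: DIFFERENT — A ⇓ SS(S(KK)), B ⇓ S(SK)

Reduction:
Term A:
  start: I(SS)(IS(KK))
  step 1: SS(IS(KK))
  step 2: SS(S(KK))

Term B:
  start: K(IS(SK))(III(KSK))
  step 1: IS(SK)
  step 2: S(SK)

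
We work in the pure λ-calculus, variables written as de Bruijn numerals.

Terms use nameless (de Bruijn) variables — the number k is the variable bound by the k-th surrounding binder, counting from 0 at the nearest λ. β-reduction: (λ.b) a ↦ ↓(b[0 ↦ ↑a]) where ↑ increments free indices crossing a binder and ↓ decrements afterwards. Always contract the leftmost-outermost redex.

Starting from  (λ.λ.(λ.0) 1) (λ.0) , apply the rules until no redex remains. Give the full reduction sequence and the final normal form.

Answer: normal form = λ.λ.0  (in 2 steps)

Working:
  start: (λ.λ.(λ.0) 1) (λ.0)
  step 1: λ.(λ.0) (λ.0)
  step 2: λ.λ.0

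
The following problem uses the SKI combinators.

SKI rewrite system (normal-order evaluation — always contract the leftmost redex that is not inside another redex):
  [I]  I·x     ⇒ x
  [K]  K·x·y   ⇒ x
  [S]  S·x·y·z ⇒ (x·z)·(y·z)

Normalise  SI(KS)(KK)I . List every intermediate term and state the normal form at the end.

Answer: normal form = KI  (in 3 steps)

Reduction:
  start: SI(KS)(KK)I
  [1] I(KK)(KS(KK))I
  [2] KK(KS(KK))I
  [3] KI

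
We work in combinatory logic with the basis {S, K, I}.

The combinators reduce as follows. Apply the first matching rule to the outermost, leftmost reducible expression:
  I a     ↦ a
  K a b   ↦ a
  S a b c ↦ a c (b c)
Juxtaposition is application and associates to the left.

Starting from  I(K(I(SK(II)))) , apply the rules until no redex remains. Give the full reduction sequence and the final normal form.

  start: I(K(I(SK(II))))
  [1] K(I(SK(II)))
  [2] K(SK(II))
  [3] K(SKI)

Answer: normal form = K(SKI)  (in 3 steps)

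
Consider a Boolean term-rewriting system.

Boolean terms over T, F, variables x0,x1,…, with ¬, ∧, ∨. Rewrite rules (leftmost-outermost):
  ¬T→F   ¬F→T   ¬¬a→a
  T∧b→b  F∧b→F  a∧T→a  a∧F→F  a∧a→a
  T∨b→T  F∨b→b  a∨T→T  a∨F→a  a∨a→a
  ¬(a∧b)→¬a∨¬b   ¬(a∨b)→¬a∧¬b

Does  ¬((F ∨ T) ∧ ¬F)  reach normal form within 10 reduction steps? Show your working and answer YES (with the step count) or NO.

Answer: YES — reaches normal form F in 7 ≤ 10 steps

Reduction:
  start: ¬((F ∨ T) ∧ ¬F)
  →1  ¬(F ∨ T) ∨ ¬¬F
  →2  (¬F ∧ ¬T) ∨ ¬¬F
  →3  (T ∧ ¬T) ∨ ¬¬F
  →4  ¬T ∨ ¬¬F
  →5  F ∨ ¬¬F
  →6  ¬¬F
  →7  F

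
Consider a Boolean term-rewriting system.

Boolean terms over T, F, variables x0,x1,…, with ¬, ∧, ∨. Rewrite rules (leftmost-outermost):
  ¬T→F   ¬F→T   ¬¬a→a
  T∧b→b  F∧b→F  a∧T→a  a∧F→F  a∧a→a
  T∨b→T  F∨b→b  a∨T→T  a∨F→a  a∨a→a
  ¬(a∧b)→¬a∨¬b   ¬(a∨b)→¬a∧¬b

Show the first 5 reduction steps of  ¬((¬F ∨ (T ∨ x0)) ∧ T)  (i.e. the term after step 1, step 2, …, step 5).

Answer: after 5 steps: ¬T

Working:
  start: ¬((¬F ∨ (T ∨ x0)) ∧ T)
  step 1: ¬(¬F ∨ (T ∨ x0)) ∨ ¬T
  step 2: (¬¬F ∧ ¬(T ∨ x0)) ∨ ¬T
  step 3: (F ∧ ¬(T ∨ x0)) ∨ ¬T
  step 4: F ∨ ¬T
  step 5: ¬T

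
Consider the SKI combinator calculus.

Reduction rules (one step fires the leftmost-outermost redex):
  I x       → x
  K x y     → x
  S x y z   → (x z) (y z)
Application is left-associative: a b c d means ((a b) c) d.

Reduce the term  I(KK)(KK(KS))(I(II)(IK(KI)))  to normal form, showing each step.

Answer: normal form = K(K(KI))  (in 6 steps)

Reduction:
  start: I(KK)(KK(KS))(I(II)(IK(KI)))
  →1  KK(KK(KS))(I(II)(IK(KI)))
  →2  K(I(II)(IK(KI)))
  →3  K(II(IK(KI)))
  →4  K(I(IK(KI)))
  →5  K(IK(KI))
  →6  K(K(KI))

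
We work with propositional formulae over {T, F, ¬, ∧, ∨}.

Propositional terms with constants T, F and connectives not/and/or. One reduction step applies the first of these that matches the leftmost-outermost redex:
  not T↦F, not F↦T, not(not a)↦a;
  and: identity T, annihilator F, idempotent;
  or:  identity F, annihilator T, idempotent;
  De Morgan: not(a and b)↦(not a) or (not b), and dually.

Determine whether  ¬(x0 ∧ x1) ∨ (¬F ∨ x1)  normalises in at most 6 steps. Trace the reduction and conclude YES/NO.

Answer: YES — reaches normal form T in 4 ≤ 6 steps

Derivation:
  start: ¬(x0 ∧ x1) ∨ (¬F ∨ x1)
  [1] (¬x0 ∨ ¬x1) ∨ (¬F ∨ x1)
  [2] (¬x0 ∨ ¬x1) ∨ (T ∨ x1)
  [3] (¬x0 ∨ ¬x1) ∨ T
  [4] T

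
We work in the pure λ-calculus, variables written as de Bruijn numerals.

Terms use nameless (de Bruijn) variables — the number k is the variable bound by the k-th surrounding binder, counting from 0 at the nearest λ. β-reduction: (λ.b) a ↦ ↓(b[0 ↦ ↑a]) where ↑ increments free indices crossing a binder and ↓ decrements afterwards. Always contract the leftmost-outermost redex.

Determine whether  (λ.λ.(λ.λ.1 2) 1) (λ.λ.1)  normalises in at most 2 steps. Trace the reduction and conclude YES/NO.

Answer: NO — after 2 steps the term is λ.λ.(λ.λ.1) 1, not yet normal

Derivation:
  start: (λ.λ.(λ.λ.1 2) 1) (λ.λ.1)
  →1  λ.(λ.λ.1 2) (λ.λ.1)
  →2  λ.λ.(λ.λ.1) 1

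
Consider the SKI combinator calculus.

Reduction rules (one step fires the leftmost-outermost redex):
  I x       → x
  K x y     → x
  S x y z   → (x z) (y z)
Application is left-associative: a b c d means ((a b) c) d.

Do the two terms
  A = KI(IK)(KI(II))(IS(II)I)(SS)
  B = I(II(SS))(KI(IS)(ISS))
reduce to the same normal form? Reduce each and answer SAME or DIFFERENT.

Answer: SAME — A ⇓ SS(SS), B ⇓ SS(SS)

Reduction:
Term A:
  start: KI(IK)(KI(II))(IS(II)I)(SS)
  [1] I(KI(II))(IS(II)I)(SS)
  [2] KI(II)(IS(II)I)(SS)
  [3] I(IS(II)I)(SS)
  [4] IS(II)I(SS)
  [5] S(II)I(SS)
  [6] II(SS)(I(SS))
  [7] I(SS)(I(SS))
  [8] SS(I(SS))
  [9] SS(SS)

Term B:
  start: I(II(SS))(KI(IS)(ISS))
  [1] II(SS)(KI(IS)(ISS))
  [2] I(SS)(KI(IS)(ISS))
  [3] SS(KI(IS)(ISS))
  [4] SS(I(ISS))
  [5] SS(ISS)
  [6] SS(SS)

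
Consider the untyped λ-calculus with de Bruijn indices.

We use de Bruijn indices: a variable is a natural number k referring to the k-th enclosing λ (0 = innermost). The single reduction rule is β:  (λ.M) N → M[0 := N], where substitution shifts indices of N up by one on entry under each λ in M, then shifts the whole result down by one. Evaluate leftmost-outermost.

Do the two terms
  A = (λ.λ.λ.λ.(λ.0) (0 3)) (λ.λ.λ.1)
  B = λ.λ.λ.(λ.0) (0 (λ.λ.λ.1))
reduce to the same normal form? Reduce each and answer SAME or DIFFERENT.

Term A:
  start: (λ.λ.λ.λ.(λ.0) (0 3)) (λ.λ.λ.1)
  [1] λ.λ.λ.(λ.0) (0 (λ.λ.λ.1))
  [2] λ.λ.λ.0 (λ.λ.λ.1)

Term B:
  start: λ.λ.λ.(λ.0) (0 (λ.λ.λ.1))
  [1] λ.λ.λ.0 (λ.λ.λ.1)

Answer: SAME — A ⇓ λ.λ.λ.0 (λ.λ.λ.1), B ⇓ λ.λ.λ.0 (λ.λ.λ.1)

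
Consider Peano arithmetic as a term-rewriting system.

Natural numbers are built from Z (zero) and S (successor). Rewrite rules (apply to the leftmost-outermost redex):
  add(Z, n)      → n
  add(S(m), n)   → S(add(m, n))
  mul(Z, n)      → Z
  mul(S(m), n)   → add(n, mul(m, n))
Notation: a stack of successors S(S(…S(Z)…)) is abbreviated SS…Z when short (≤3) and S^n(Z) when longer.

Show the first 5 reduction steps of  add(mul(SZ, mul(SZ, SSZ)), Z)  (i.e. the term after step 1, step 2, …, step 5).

  start: add(mul(SZ, mul(SZ, SSZ)), Z)
  →1  add(add(mul(SZ, SSZ), mul(Z, mul(SZ, SSZ))), Z)
  →2  add(add(add(SSZ, mul(Z, SSZ)), mul(Z, mul(SZ, SSZ))), Z)
  →3  add(add(S(add(SZ, mul(Z, SSZ))), mul(Z, mul(SZ, SSZ))), Z)
  →4  add(S(add(add(SZ, mul(Z, SSZ)), mul(Z, mul(SZ, SSZ)))), Z)
  →5  S(add(add(add(SZ, mul(Z, SSZ)), mul(Z, mul(SZ, SSZ))), Z))

Answer: after 5 steps: S(add(add(add(SZ, mul(Z, SSZ)), mul(Z, mul(SZ, SSZ))), Z))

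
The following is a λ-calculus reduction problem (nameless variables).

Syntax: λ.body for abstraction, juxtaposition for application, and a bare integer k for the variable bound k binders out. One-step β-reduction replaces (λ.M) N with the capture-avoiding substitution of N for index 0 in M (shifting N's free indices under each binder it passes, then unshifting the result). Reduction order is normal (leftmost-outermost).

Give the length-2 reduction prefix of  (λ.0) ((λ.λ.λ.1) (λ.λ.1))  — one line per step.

Answer: after 2 steps: λ.λ.1

Working:
  start: (λ.0) ((λ.λ.λ.1) (λ.λ.1))
  →1  (λ.λ.λ.1) (λ.λ.1)
  →2  λ.λ.1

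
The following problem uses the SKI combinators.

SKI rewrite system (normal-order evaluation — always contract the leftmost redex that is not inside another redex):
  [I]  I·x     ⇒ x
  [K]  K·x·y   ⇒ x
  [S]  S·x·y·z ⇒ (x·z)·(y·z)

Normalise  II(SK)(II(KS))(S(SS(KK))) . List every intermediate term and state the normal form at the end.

Answer: normal form = S(SS(KK))  (in 4 steps)

Reduction:
  start: II(SK)(II(KS))(S(SS(KK)))
  step 1: I(SK)(II(KS))(S(SS(KK)))
  step 2: SK(II(KS))(S(SS(KK)))
  step 3: K(S(SS(KK)))(II(KS)(S(SS(KK))))
  step 4: S(SS(KK))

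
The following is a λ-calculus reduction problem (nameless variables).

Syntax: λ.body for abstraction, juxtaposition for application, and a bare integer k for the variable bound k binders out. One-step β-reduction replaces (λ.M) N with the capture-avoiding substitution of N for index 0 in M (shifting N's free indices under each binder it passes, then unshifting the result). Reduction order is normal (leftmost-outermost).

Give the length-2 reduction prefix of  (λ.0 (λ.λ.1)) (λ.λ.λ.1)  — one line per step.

Answer: after 2 steps: λ.λ.1

Derivation:
  start: (λ.0 (λ.λ.1)) (λ.λ.λ.1)
  [1] (λ.λ.λ.1) (λ.λ.1)
  [2] λ.λ.1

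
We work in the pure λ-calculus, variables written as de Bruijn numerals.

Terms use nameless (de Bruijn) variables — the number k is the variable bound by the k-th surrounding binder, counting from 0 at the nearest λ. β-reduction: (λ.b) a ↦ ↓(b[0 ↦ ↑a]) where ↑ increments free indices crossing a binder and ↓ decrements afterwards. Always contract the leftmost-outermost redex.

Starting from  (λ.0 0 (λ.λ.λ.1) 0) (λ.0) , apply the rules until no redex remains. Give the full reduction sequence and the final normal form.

Answer: normal form = λ.λ.1  (in 4 steps)

Working:
  start: (λ.0 0 (λ.λ.λ.1) 0) (λ.0)
  →1  (λ.0) (λ.0) (λ.λ.λ.1) (λ.0)
  →2  (λ.0) (λ.λ.λ.1) (λ.0)
  →3  (λ.λ.λ.1) (λ.0)
  →4  λ.λ.1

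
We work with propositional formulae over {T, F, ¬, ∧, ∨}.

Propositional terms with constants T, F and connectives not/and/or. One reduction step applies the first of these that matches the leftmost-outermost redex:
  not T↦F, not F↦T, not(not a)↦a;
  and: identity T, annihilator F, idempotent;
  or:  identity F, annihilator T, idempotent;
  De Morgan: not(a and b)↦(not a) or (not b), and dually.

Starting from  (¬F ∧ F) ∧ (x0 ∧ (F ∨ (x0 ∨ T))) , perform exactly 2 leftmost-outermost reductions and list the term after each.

  start: (¬F ∧ F) ∧ (x0 ∧ (F ∨ (x0 ∨ T)))
  step 1: F ∧ (x0 ∧ (F ∨ (x0 ∨ T)))
  step 2: F

Answer: after 2 steps: F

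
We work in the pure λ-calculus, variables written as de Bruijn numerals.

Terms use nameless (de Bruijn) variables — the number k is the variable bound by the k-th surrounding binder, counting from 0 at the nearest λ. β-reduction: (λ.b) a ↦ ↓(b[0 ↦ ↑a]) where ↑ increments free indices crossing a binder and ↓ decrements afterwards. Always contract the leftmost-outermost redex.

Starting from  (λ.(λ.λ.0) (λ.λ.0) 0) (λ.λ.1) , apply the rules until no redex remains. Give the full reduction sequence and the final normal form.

  start: (λ.(λ.λ.0) (λ.λ.0) 0) (λ.λ.1)
  →1  (λ.λ.0) (λ.λ.0) (λ.λ.1)
  →2  (λ.0) (λ.λ.1)
  →3  λ.λ.1

Answer: normal form = λ.λ.1  (in 3 steps)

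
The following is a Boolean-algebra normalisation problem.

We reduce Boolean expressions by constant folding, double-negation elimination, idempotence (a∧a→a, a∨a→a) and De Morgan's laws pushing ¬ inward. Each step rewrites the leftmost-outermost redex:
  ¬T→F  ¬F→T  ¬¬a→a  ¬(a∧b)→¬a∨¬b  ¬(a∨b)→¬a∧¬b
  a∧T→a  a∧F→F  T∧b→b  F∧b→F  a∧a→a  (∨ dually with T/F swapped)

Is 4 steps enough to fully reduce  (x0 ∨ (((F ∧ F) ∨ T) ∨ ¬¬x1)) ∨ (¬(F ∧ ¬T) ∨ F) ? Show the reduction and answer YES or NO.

Answer: YES — reaches normal form T in 4 ≤ 4 steps

Derivation:
  start: (x0 ∨ (((F ∧ F) ∨ T) ∨ ¬¬x1)) ∨ (¬(F ∧ ¬T) ∨ F)
  step 1: (x0 ∨ (T ∨ ¬¬x1)) ∨ (¬(F ∧ ¬T) ∨ F)
  step 2: (x0 ∨ T) ∨ (¬(F ∧ ¬T) ∨ F)
  step 3: T ∨ (¬(F ∧ ¬T) ∨ F)
  step 4: T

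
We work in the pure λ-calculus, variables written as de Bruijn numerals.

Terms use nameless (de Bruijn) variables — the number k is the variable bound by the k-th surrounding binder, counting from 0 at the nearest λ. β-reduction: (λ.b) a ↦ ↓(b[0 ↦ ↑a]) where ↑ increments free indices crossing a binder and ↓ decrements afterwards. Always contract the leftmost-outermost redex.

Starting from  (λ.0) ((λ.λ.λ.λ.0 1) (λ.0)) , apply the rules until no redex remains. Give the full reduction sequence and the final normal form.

  start: (λ.0) ((λ.λ.λ.λ.0 1) (λ.0))
  step 1: (λ.λ.λ.λ.0 1) (λ.0)
  step 2: λ.λ.λ.0 1

Answer: normal form = λ.λ.λ.0 1  (in 2 steps)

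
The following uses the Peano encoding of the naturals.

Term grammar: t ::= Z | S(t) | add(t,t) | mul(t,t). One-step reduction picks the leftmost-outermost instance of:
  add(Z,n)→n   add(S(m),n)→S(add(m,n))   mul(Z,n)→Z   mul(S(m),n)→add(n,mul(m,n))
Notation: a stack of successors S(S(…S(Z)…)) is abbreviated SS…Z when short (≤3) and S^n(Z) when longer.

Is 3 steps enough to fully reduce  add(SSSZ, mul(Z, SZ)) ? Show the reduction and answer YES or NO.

  start: add(SSSZ, mul(Z, SZ))
  [1] S(add(SSZ, mul(Z, SZ)))
  [2] S(S(add(SZ, mul(Z, SZ))))
  [3] S(S(S(add(Z, mul(Z, SZ)))))

Answer: NO — after 3 steps the term is S(S(S(add(Z, mul(Z, SZ))))), not yet normal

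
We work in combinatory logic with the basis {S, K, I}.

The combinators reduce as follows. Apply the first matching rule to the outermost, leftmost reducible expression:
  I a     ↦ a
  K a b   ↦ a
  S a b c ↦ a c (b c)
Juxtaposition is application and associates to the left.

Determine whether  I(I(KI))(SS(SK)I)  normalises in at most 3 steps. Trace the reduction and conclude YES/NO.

  start: I(I(KI))(SS(SK)I)
  [1] I(KI)(SS(SK)I)
  [2] KI(SS(SK)I)
  [3] I

Answer: YES — reaches normal form I in 3 ≤ 3 steps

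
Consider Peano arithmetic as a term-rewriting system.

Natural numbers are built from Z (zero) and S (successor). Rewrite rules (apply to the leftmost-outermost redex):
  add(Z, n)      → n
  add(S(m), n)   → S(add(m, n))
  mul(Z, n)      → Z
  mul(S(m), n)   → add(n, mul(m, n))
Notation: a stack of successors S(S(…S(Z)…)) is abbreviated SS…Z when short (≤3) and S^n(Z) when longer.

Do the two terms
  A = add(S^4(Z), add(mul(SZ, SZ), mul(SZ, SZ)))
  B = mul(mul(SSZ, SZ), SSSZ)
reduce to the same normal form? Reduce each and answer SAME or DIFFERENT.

Term A:
  start: add(S^4(Z), add(mul(SZ, SZ), mul(SZ, SZ)))
  [1] S(add(SSSZ, add(mul(SZ, SZ), mul(SZ, SZ))))
  [2] S(S(add(SSZ, add(mul(SZ, SZ), mul(SZ, SZ)))))
  [3] S(S(S(add(SZ, add(mul(SZ, SZ), mul(SZ, SZ))))))
  [4] S(S(S(S(add(Z, add(mul(SZ, SZ), mul(SZ, SZ)))))))
  [5] S(S(S(S(add(mul(SZ, SZ), mul(SZ, SZ))))))
  [6] S(S(S(S(add(add(SZ, mul(Z, SZ)), mul(SZ, SZ))))))
  [7] S(S(S(S(add(S(add(Z, mul(Z, SZ))), mul(SZ, SZ))))))
  [8] S(S(S(S(S(add(add(Z, mul(Z, SZ)), mul(SZ, SZ)))))))
  [9] S(S(S(S(S(add(mul(Z, SZ), mul(SZ, SZ)))))))
  [10] S(S(S(S(S(add(Z, mul(SZ, SZ)))))))
  [11] S(S(S(S(S(mul(SZ, SZ))))))
  [12] S(S(S(S(S(add(SZ, mul(Z, SZ)))))))
  [13] S(S(S(S(S(S(add(Z, mul(Z, SZ))))))))
  [14] S(S(S(S(S(S(mul(Z, SZ)))))))
  [15] S^6(Z)

Term B:
  start: mul(mul(SSZ, SZ), SSSZ)
  [1] mul(add(SZ, mul(SZ, SZ)), SSSZ)
  [2] mul(S(add(Z, mul(SZ, SZ))), SSSZ)
  [3] add(SSSZ, mul(add(Z, mul(SZ, SZ)), SSSZ))
  [4] S(add(SSZ, mul(add(Z, mul(SZ, SZ)), SSSZ)))
  [5] S(S(add(SZ, mul(add(Z, mul(SZ, SZ)), SSSZ))))
  [6] S(S(S(add(Z, mul(add(Z, mul(SZ, SZ)), SSSZ)))))
  [7] S(S(S(mul(add(Z, mul(SZ, SZ)), SSSZ))))
  [8] S(S(S(mul(mul(SZ, SZ), SSSZ))))
  [9] S(S(S(mul(add(SZ, mul(Z, SZ)), SSSZ))))
  [10] S(S(S(mul(S(add(Z, mul(Z, SZ))), SSSZ))))
  [11] S(S(S(add(SSSZ, mul(add(Z, mul(Z, SZ)), SSSZ)))))
  [12] S(S(S(S(add(SSZ, mul(add(Z, mul(Z, SZ)), SSSZ))))))
  [13] S(S(S(S(S(add(SZ, mul(add(Z, mul(Z, SZ)), SSSZ)))))))
  [14] S(S(S(S(S(S(add(Z, mul(add(Z, mul(Z, SZ)), SSSZ))))))))
  [15] S(S(S(S(S(S(mul(add(Z, mul(Z, SZ)), SSSZ)))))))
  [16] S(S(S(S(S(S(mul(mul(Z, SZ), SSSZ)))))))
  [17] S(S(S(S(S(S(mul(Z, SSSZ)))))))
  [18] S^6(Z)

Answer: SAME — A ⇓ S^6(Z), B ⇓ S^6(Z)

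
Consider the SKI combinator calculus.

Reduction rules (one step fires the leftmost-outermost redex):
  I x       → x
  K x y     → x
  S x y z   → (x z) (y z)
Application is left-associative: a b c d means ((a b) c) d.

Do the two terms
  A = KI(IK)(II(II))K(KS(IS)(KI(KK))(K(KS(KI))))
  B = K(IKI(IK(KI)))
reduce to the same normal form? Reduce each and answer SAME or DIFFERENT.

Term A:
  start: KI(IK)(II(II))K(KS(IS)(KI(KK))(K(KS(KI))))
  →1  I(II(II))K(KS(IS)(KI(KK))(K(KS(KI))))
  →2  II(II)K(KS(IS)(KI(KK))(K(KS(KI))))
  →3  I(II)K(KS(IS)(KI(KK))(K(KS(KI))))
  →4  IIK(KS(IS)(KI(KK))(K(KS(KI))))
  →5  IK(KS(IS)(KI(KK))(K(KS(KI))))
  →6  K(KS(IS)(KI(KK))(K(KS(KI))))
  →7  K(S(KI(KK))(K(KS(KI))))
  →8  K(SI(K(KS(KI))))
  →9  K(SI(KS))

Term B:
  start: K(IKI(IK(KI)))
  →1  K(KI(IK(KI)))
  →2  KI

Answer: DIFFERENT — A ⇓ K(SI(KS)), B ⇓ KI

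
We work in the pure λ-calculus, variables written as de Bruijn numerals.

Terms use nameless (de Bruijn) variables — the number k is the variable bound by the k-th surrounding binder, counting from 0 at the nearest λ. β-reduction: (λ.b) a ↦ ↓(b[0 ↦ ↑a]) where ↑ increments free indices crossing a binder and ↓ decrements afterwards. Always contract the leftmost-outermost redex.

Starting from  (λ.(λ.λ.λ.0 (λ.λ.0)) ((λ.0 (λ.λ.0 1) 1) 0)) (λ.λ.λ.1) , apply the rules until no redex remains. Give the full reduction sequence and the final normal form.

  start: (λ.(λ.λ.λ.0 (λ.λ.0)) ((λ.0 (λ.λ.0 1) 1) 0)) (λ.λ.λ.1)
  step 1: (λ.λ.λ.0 (λ.λ.0)) ((λ.0 (λ.λ.0 1) (λ.λ.λ.1)) (λ.λ.λ.1))
  step 2: λ.λ.0 (λ.λ.0)

Answer: normal form = λ.λ.0 (λ.λ.0)  (in 2 steps)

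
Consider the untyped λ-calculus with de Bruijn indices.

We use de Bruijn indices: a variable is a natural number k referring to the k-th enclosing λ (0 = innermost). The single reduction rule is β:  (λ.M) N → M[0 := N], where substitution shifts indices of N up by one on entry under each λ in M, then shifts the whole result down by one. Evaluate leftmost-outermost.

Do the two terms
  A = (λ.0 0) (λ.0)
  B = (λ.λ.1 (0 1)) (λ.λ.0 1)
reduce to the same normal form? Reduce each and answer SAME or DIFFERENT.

Term A:
  start: (λ.0 0) (λ.0)
  step 1: (λ.0) (λ.0)
  step 2: λ.0

Term B:
  start: (λ.λ.1 (0 1)) (λ.λ.0 1)
  step 1: λ.(λ.λ.0 1) (0 (λ.λ.0 1))
  step 2: λ.λ.0 (1 (λ.λ.0 1))

Answer: DIFFERENT — A ⇓ λ.0, B ⇓ λ.λ.0 (1 (λ.λ.0 1))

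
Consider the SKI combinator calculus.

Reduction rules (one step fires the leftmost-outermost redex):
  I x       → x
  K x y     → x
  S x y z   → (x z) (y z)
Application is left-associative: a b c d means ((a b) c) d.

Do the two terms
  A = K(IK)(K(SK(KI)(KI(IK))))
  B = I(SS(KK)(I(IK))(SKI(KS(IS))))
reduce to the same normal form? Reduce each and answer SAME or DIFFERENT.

Answer: DIFFERENT — A ⇓ K, B ⇓ S

Working:
Term A:
  start: K(IK)(K(SK(KI)(KI(IK))))
  →1  IK
  →2  K

Term B:
  start: I(SS(KK)(I(IK))(SKI(KS(IS))))
  →1  SS(KK)(I(IK))(SKI(KS(IS)))
  →2  S(I(IK))(KK(I(IK)))(SKI(KS(IS)))
  →3  I(IK)(SKI(KS(IS)))(KK(I(IK))(SKI(KS(IS))))
  →4  IK(SKI(KS(IS)))(KK(I(IK))(SKI(KS(IS))))
  →5  K(SKI(KS(IS)))(KK(I(IK))(SKI(KS(IS))))
  →6  SKI(KS(IS))
  →7  K(KS(IS))(I(KS(IS)))
  →8  KS(IS)
  →9  S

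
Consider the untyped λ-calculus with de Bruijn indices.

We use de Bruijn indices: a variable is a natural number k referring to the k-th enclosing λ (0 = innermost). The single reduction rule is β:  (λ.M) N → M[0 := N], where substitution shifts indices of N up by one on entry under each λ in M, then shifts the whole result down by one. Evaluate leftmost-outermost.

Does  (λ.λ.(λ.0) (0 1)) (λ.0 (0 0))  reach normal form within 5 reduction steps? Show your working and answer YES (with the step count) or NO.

  start: (λ.λ.(λ.0) (0 1)) (λ.0 (0 0))
  →1  λ.(λ.0) (0 (λ.0 (0 0)))
  →2  λ.0 (λ.0 (0 0))

Answer: YES — reaches normal form λ.0 (λ.0 (0 0)) in 2 ≤ 5 steps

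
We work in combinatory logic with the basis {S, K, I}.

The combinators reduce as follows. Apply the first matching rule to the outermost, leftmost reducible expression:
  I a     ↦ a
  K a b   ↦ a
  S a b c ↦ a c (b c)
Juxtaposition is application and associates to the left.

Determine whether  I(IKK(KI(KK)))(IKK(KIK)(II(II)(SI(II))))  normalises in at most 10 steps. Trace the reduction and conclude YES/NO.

Answer: YES — reaches normal form K(K(SII)) in 10 ≤ 10 steps

Derivation:
  start: I(IKK(KI(KK)))(IKK(KIK)(II(II)(SI(II))))
  step 1: IKK(KI(KK))(IKK(KIK)(II(II)(SI(II))))
  step 2: KK(KI(KK))(IKK(KIK)(II(II)(SI(II))))
  step 3: K(IKK(KIK)(II(II)(SI(II))))
  step 4: K(KK(KIK)(II(II)(SI(II))))
  step 5: K(K(II(II)(SI(II))))
  step 6: K(K(I(II)(SI(II))))
  step 7: K(K(II(SI(II))))
  step 8: K(K(I(SI(II))))
  step 9: K(K(SI(II)))
  step 10: K(K(SII))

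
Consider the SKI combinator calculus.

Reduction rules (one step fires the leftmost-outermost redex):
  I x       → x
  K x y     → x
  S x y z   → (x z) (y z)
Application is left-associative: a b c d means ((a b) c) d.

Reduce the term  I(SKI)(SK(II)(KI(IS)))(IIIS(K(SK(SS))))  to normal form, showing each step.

  start: I(SKI)(SK(II)(KI(IS)))(IIIS(K(SK(SS))))
  →1  SKI(SK(II)(KI(IS)))(IIIS(K(SK(SS))))
  →2  K(SK(II)(KI(IS)))(I(SK(II)(KI(IS))))(IIIS(K(SK(SS))))
  →3  SK(II)(KI(IS))(IIIS(K(SK(SS))))
  →4  K(KI(IS))(II(KI(IS)))(IIIS(K(SK(SS))))
  →5  KI(IS)(IIIS(K(SK(SS))))
  →6  I(IIIS(K(SK(SS))))
  →7  IIIS(K(SK(SS)))
  →8  IIS(K(SK(SS)))
  →9  IS(K(SK(SS)))
  →10  S(K(SK(SS)))

Answer: normal form = S(K(SK(SS)))  (in 10 steps)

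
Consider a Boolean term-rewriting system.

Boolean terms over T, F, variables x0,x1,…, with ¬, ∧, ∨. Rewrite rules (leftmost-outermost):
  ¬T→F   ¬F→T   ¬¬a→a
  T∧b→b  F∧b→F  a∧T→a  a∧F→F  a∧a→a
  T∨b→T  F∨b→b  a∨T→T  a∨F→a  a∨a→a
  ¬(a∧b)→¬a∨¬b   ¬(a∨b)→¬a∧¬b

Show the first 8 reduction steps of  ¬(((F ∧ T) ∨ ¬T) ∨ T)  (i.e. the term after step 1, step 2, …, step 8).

Answer: after 8 steps: ¬T

Working:
  start: ¬(((F ∧ T) ∨ ¬T) ∨ T)
  step 1: ¬((F ∧ T) ∨ ¬T) ∧ ¬T
  step 2: (¬(F ∧ T) ∧ ¬¬T) ∧ ¬T
  step 3: ((¬F ∨ ¬T) ∧ ¬¬T) ∧ ¬T
  step 4: ((T ∨ ¬T) ∧ ¬¬T) ∧ ¬T
  step 5: (T ∧ ¬¬T) ∧ ¬T
  step 6: ¬¬T ∧ ¬T
  step 7: T ∧ ¬T
  step 8: ¬T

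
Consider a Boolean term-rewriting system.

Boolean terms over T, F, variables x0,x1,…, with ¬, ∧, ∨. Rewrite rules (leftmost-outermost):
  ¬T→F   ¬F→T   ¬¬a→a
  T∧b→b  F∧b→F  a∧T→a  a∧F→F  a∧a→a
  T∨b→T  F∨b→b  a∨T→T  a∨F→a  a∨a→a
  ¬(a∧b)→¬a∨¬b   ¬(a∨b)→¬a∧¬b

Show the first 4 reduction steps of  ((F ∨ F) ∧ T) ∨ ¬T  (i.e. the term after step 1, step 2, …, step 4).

Answer: after 4 steps: F

Reduction:
  start: ((F ∨ F) ∧ T) ∨ ¬T
  →1  (F ∨ F) ∨ ¬T
  →2  F ∨ ¬T
  →3  ¬T
  →4  F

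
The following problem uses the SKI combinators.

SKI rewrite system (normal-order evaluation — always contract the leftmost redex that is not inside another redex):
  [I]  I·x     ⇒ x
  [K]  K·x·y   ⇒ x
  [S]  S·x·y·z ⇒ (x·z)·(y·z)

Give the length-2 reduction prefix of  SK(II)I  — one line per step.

Answer: after 2 steps: I

Derivation:
  start: SK(II)I
  [1] KI(III)
  [2] I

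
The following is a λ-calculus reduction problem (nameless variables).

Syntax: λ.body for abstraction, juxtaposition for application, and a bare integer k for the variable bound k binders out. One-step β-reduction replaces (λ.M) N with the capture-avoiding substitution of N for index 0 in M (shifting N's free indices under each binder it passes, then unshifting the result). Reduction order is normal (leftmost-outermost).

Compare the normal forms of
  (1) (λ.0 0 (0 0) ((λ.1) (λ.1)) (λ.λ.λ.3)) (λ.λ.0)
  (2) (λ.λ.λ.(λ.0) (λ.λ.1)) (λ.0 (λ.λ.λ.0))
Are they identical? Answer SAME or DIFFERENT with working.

Answer: DIFFERENT — A ⇓ λ.0, B ⇓ λ.λ.λ.λ.1

Derivation:
Term A:
  start: (λ.0 0 (0 0) ((λ.1) (λ.1)) (λ.λ.λ.3)) (λ.λ.0)
  step 1: (λ.λ.0) (λ.λ.0) ((λ.λ.0) (λ.λ.0)) ((λ.λ.λ.0) (λ.λ.λ.0)) (λ.λ.λ.λ.λ.0)
  step 2: (λ.0) ((λ.λ.0) (λ.λ.0)) ((λ.λ.λ.0) (λ.λ.λ.0)) (λ.λ.λ.λ.λ.0)
  step 3: (λ.λ.0) (λ.λ.0) ((λ.λ.λ.0) (λ.λ.λ.0)) (λ.λ.λ.λ.λ.0)
  step 4: (λ.0) ((λ.λ.λ.0) (λ.λ.λ.0)) (λ.λ.λ.λ.λ.0)
  step 5: (λ.λ.λ.0) (λ.λ.λ.0) (λ.λ.λ.λ.λ.0)
  step 6: (λ.λ.0) (λ.λ.λ.λ.λ.0)
  step 7: λ.0

Term B:
  start: (λ.λ.λ.(λ.0) (λ.λ.1)) (λ.0 (λ.λ.λ.0))
  step 1: λ.λ.(λ.0) (λ.λ.1)
  step 2: λ.λ.λ.λ.1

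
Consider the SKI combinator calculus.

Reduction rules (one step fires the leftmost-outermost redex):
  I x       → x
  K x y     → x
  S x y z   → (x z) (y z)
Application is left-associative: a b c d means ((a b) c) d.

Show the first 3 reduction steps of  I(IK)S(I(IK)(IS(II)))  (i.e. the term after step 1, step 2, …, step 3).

Answer: after 3 steps: S

Reduction:
  start: I(IK)S(I(IK)(IS(II)))
  →1  IKS(I(IK)(IS(II)))
  →2  KS(I(IK)(IS(II)))
  →3  S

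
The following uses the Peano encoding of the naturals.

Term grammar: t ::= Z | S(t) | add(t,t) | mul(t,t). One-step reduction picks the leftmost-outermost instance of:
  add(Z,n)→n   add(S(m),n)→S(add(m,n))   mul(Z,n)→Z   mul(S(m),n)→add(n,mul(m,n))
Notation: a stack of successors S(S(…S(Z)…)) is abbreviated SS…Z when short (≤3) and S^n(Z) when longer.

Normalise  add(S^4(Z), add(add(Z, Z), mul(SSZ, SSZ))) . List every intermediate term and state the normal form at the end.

  start: add(S^4(Z), add(add(Z, Z), mul(SSZ, SSZ)))
  step 1: S(add(SSSZ, add(add(Z, Z), mul(SSZ, SSZ))))
  step 2: S(S(add(SSZ, add(add(Z, Z), mul(SSZ, SSZ)))))
  step 3: S(S(S(add(SZ, add(add(Z, Z), mul(SSZ, SSZ))))))
  step 4: S(S(S(S(add(Z, add(add(Z, Z), mul(SSZ, SSZ)))))))
  step 5: S(S(S(S(add(add(Z, Z), mul(SSZ, SSZ))))))
  step 6: S(S(S(S(add(Z, mul(SSZ, SSZ))))))
  step 7: S(S(S(S(mul(SSZ, SSZ)))))
  step 8: S(S(S(S(add(SSZ, mul(SZ, SSZ))))))
  step 9: S(S(S(S(S(add(SZ, mul(SZ, SSZ)))))))
  step 10: S(S(S(S(S(S(add(Z, mul(SZ, SSZ))))))))
  step 11: S(S(S(S(S(S(mul(SZ, SSZ)))))))
  step 12: S(S(S(S(S(S(add(SSZ, mul(Z, SSZ))))))))
  step 13: S(S(S(S(S(S(S(add(SZ, mul(Z, SSZ)))))))))
  step 14: S(S(S(S(S(S(S(S(add(Z, mul(Z, SSZ))))))))))
  step 15: S(S(S(S(S(S(S(S(mul(Z, SSZ)))))))))
  step 16: S^8(Z)

Answer: normal form = S^8(Z)  (in 16 steps)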